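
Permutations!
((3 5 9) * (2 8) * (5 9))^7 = (2 8)(3 9)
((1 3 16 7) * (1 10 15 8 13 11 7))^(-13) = ((1 3 16)(7 10 15 8 13 11))^(-13) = (1 16 3)(7 11 13 8 15 10)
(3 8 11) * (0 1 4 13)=(0 1 4 13)(3 8 11)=[1, 4, 2, 8, 13, 5, 6, 7, 11, 9, 10, 3, 12, 0]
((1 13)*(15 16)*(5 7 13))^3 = (1 13 7 5)(15 16)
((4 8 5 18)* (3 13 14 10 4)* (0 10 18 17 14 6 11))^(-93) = ((0 10 4 8 5 17 14 18 3 13 6 11))^(-93) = (0 8 14 13)(3 11 4 17)(5 18 6 10)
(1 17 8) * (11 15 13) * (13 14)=(1 17 8)(11 15 14 13)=[0, 17, 2, 3, 4, 5, 6, 7, 1, 9, 10, 15, 12, 11, 13, 14, 16, 8]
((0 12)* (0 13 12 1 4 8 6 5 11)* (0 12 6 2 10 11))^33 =((0 1 4 8 2 10 11 12 13 6 5))^33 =(13)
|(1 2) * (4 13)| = |(1 2)(4 13)| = 2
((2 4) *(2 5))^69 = (5)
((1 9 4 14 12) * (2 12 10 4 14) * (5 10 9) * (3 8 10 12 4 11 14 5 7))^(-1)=(1 12 5 9 14 11 10 8 3 7)(2 4)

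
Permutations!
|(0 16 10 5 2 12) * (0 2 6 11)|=6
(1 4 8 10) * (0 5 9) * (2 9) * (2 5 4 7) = (0 4 8 10 1 7 2 9) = [4, 7, 9, 3, 8, 5, 6, 2, 10, 0, 1]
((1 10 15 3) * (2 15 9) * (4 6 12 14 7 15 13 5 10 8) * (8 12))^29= (1 3 15 7 14 12)(2 9 10 5 13)(4 8 6)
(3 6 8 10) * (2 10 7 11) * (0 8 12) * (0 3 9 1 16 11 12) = [8, 16, 10, 6, 4, 5, 0, 12, 7, 1, 9, 2, 3, 13, 14, 15, 11] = (0 8 7 12 3 6)(1 16 11 2 10 9)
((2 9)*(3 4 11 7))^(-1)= ((2 9)(3 4 11 7))^(-1)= (2 9)(3 7 11 4)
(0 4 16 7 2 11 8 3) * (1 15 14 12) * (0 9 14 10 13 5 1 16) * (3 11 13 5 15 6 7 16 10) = (16)(0 4)(1 6 7 2 13 15 3 9 14 12 10 5)(8 11) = [4, 6, 13, 9, 0, 1, 7, 2, 11, 14, 5, 8, 10, 15, 12, 3, 16]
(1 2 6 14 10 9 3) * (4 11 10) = (1 2 6 14 4 11 10 9 3) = [0, 2, 6, 1, 11, 5, 14, 7, 8, 3, 9, 10, 12, 13, 4]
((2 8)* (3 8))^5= (2 8 3)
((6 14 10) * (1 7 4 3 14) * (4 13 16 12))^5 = ((1 7 13 16 12 4 3 14 10 6))^5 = (1 4)(3 7)(6 12)(10 16)(13 14)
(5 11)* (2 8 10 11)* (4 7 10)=(2 8 4 7 10 11 5)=[0, 1, 8, 3, 7, 2, 6, 10, 4, 9, 11, 5]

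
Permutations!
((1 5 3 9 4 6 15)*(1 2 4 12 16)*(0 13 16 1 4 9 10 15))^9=((0 13 16 4 6)(1 5 3 10 15 2 9 12))^9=(0 6 4 16 13)(1 5 3 10 15 2 9 12)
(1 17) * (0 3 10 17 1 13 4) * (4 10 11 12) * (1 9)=[3, 9, 2, 11, 0, 5, 6, 7, 8, 1, 17, 12, 4, 10, 14, 15, 16, 13]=(0 3 11 12 4)(1 9)(10 17 13)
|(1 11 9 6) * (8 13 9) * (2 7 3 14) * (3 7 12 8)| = 10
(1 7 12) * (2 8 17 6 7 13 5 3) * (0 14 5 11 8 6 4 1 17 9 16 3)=(0 14 5)(1 13 11 8 9 16 3 2 6 7 12 17 4)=[14, 13, 6, 2, 1, 0, 7, 12, 9, 16, 10, 8, 17, 11, 5, 15, 3, 4]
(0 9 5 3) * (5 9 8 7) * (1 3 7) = [8, 3, 2, 0, 4, 7, 6, 5, 1, 9] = (9)(0 8 1 3)(5 7)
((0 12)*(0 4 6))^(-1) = (0 6 4 12)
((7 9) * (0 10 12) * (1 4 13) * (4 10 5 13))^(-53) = ((0 5 13 1 10 12)(7 9))^(-53) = (0 5 13 1 10 12)(7 9)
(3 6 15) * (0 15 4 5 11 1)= (0 15 3 6 4 5 11 1)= [15, 0, 2, 6, 5, 11, 4, 7, 8, 9, 10, 1, 12, 13, 14, 3]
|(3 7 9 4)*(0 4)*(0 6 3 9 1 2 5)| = |(0 4 9 6 3 7 1 2 5)| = 9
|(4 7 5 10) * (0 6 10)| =6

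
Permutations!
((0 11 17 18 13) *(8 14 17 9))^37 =(0 17 9 13 14 11 18 8)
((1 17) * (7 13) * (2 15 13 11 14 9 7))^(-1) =((1 17)(2 15 13)(7 11 14 9))^(-1) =(1 17)(2 13 15)(7 9 14 11)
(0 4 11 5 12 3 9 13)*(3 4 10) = (0 10 3 9 13)(4 11 5 12) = [10, 1, 2, 9, 11, 12, 6, 7, 8, 13, 3, 5, 4, 0]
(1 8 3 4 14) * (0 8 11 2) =(0 8 3 4 14 1 11 2) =[8, 11, 0, 4, 14, 5, 6, 7, 3, 9, 10, 2, 12, 13, 1]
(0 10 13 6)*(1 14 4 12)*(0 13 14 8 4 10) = (1 8 4 12)(6 13)(10 14) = [0, 8, 2, 3, 12, 5, 13, 7, 4, 9, 14, 11, 1, 6, 10]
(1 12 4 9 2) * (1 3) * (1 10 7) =(1 12 4 9 2 3 10 7) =[0, 12, 3, 10, 9, 5, 6, 1, 8, 2, 7, 11, 4]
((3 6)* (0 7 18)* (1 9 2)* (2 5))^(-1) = ((0 7 18)(1 9 5 2)(3 6))^(-1) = (0 18 7)(1 2 5 9)(3 6)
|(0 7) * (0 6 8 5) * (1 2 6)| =7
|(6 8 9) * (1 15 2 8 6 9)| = 4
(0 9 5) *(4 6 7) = [9, 1, 2, 3, 6, 0, 7, 4, 8, 5] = (0 9 5)(4 6 7)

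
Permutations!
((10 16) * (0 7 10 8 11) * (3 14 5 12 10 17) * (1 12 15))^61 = ((0 7 17 3 14 5 15 1 12 10 16 8 11))^61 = (0 10 5 7 16 15 17 8 1 3 11 12 14)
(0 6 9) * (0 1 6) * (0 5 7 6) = (0 5 7 6 9 1) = [5, 0, 2, 3, 4, 7, 9, 6, 8, 1]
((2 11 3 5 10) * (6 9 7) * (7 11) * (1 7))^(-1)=(1 2 10 5 3 11 9 6 7)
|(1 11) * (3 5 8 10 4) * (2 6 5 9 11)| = |(1 2 6 5 8 10 4 3 9 11)| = 10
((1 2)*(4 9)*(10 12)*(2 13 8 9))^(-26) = ((1 13 8 9 4 2)(10 12))^(-26) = (1 4 8)(2 9 13)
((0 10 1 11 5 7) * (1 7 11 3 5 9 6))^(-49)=(0 7 10)(1 6 9 11 5 3)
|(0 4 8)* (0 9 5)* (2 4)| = |(0 2 4 8 9 5)| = 6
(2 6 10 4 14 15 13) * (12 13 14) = [0, 1, 6, 3, 12, 5, 10, 7, 8, 9, 4, 11, 13, 2, 15, 14] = (2 6 10 4 12 13)(14 15)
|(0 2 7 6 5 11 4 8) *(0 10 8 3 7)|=|(0 2)(3 7 6 5 11 4)(8 10)|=6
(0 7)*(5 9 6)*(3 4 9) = (0 7)(3 4 9 6 5) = [7, 1, 2, 4, 9, 3, 5, 0, 8, 6]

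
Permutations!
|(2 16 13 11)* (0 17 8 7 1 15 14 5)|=|(0 17 8 7 1 15 14 5)(2 16 13 11)|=8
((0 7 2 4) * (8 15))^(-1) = ((0 7 2 4)(8 15))^(-1) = (0 4 2 7)(8 15)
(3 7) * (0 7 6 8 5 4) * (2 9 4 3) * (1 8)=(0 7 2 9 4)(1 8 5 3 6)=[7, 8, 9, 6, 0, 3, 1, 2, 5, 4]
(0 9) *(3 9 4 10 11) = [4, 1, 2, 9, 10, 5, 6, 7, 8, 0, 11, 3] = (0 4 10 11 3 9)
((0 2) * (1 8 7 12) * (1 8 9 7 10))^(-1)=(0 2)(1 10 8 12 7 9)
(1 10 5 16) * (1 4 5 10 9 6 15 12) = (1 9 6 15 12)(4 5 16) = [0, 9, 2, 3, 5, 16, 15, 7, 8, 6, 10, 11, 1, 13, 14, 12, 4]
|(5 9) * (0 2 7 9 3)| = 6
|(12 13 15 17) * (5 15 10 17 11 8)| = |(5 15 11 8)(10 17 12 13)| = 4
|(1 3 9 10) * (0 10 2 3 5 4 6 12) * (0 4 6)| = |(0 10 1 5 6 12 4)(2 3 9)| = 21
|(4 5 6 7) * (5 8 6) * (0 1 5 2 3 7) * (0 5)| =14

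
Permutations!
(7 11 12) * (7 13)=[0, 1, 2, 3, 4, 5, 6, 11, 8, 9, 10, 12, 13, 7]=(7 11 12 13)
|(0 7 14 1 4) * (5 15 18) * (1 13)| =6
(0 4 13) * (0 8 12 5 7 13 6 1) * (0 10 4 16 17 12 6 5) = (0 16 17 12)(1 10 4 5 7 13 8 6) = [16, 10, 2, 3, 5, 7, 1, 13, 6, 9, 4, 11, 0, 8, 14, 15, 17, 12]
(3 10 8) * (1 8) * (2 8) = [0, 2, 8, 10, 4, 5, 6, 7, 3, 9, 1] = (1 2 8 3 10)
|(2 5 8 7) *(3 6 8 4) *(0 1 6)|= 9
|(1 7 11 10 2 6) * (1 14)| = 7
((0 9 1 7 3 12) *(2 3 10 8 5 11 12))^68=(0 8 9 5 1 11 7 12 10)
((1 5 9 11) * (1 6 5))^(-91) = (5 9 11 6) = ((5 9 11 6))^(-91)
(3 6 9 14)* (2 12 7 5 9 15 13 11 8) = (2 12 7 5 9 14 3 6 15 13 11 8) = [0, 1, 12, 6, 4, 9, 15, 5, 2, 14, 10, 8, 7, 11, 3, 13]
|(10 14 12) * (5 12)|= 4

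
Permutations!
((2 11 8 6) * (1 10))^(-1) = (1 10)(2 6 8 11)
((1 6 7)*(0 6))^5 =(0 6 7 1)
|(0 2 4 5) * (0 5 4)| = 2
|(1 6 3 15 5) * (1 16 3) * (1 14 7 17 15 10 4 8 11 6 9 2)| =12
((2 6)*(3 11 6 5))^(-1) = ((2 5 3 11 6))^(-1) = (2 6 11 3 5)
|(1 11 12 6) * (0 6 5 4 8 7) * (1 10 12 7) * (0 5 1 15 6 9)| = 10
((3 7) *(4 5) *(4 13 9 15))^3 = (3 7)(4 9 5 15 13)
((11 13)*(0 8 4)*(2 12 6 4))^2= (13)(0 2 6)(4 8 12)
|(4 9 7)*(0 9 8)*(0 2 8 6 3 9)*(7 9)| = 4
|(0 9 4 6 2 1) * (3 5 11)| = |(0 9 4 6 2 1)(3 5 11)| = 6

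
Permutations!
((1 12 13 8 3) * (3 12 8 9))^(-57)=((1 8 12 13 9 3))^(-57)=(1 13)(3 12)(8 9)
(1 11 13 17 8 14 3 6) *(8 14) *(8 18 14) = (1 11 13 17 8 18 14 3 6) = [0, 11, 2, 6, 4, 5, 1, 7, 18, 9, 10, 13, 12, 17, 3, 15, 16, 8, 14]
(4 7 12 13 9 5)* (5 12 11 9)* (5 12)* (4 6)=(4 7 11 9 5 6)(12 13)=[0, 1, 2, 3, 7, 6, 4, 11, 8, 5, 10, 9, 13, 12]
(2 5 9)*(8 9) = (2 5 8 9) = [0, 1, 5, 3, 4, 8, 6, 7, 9, 2]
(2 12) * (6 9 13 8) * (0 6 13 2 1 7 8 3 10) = (0 6 9 2 12 1 7 8 13 3 10) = [6, 7, 12, 10, 4, 5, 9, 8, 13, 2, 0, 11, 1, 3]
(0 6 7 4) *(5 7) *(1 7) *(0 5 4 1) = (0 6 4 5)(1 7) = [6, 7, 2, 3, 5, 0, 4, 1]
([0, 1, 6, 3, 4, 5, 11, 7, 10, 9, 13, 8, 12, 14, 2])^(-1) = (2 14 13 10 8 11 6)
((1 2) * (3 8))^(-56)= (8)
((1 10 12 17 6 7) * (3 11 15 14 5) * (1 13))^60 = (1 6 10 7 12 13 17)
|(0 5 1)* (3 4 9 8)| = 12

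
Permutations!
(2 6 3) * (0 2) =(0 2 6 3) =[2, 1, 6, 0, 4, 5, 3]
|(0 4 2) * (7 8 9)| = 3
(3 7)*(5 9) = (3 7)(5 9) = [0, 1, 2, 7, 4, 9, 6, 3, 8, 5]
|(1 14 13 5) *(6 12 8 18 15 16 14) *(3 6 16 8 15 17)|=|(1 16 14 13 5)(3 6 12 15 8 18 17)|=35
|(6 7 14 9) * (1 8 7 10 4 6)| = |(1 8 7 14 9)(4 6 10)| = 15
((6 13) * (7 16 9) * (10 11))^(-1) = (6 13)(7 9 16)(10 11)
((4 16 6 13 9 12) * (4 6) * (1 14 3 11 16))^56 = (1 3 16)(4 14 11)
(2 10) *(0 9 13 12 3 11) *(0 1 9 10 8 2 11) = (0 10 11 1 9 13 12 3)(2 8) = [10, 9, 8, 0, 4, 5, 6, 7, 2, 13, 11, 1, 3, 12]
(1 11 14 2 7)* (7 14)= (1 11 7)(2 14)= [0, 11, 14, 3, 4, 5, 6, 1, 8, 9, 10, 7, 12, 13, 2]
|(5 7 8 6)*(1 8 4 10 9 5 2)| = |(1 8 6 2)(4 10 9 5 7)| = 20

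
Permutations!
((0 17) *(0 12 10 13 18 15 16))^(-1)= (0 16 15 18 13 10 12 17)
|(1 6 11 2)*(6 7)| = 5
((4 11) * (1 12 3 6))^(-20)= ((1 12 3 6)(4 11))^(-20)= (12)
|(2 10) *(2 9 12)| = 4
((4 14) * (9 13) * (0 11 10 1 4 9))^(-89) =((0 11 10 1 4 14 9 13))^(-89) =(0 13 9 14 4 1 10 11)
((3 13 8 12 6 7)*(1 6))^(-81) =(1 3 12 7 8 6 13) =((1 6 7 3 13 8 12))^(-81)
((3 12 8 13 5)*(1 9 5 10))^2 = ((1 9 5 3 12 8 13 10))^2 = (1 5 12 13)(3 8 10 9)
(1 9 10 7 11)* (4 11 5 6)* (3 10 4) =[0, 9, 2, 10, 11, 6, 3, 5, 8, 4, 7, 1] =(1 9 4 11)(3 10 7 5 6)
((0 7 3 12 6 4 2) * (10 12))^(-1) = (0 2 4 6 12 10 3 7)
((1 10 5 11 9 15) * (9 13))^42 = (15)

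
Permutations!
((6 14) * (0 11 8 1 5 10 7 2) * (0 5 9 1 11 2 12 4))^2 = ((0 2 5 10 7 12 4)(1 9)(6 14)(8 11))^2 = (14)(0 5 7 4 2 10 12)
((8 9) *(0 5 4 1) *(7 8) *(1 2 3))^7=(0 5 4 2 3 1)(7 8 9)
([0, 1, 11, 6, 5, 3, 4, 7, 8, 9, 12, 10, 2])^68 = [0, 1, 2, 3, 4, 5, 6, 7, 8, 9, 10, 11, 12]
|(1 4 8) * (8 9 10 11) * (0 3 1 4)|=|(0 3 1)(4 9 10 11 8)|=15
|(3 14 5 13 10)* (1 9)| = |(1 9)(3 14 5 13 10)| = 10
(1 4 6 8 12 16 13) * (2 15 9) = (1 4 6 8 12 16 13)(2 15 9) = [0, 4, 15, 3, 6, 5, 8, 7, 12, 2, 10, 11, 16, 1, 14, 9, 13]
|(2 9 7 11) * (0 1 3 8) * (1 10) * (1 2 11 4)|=9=|(11)(0 10 2 9 7 4 1 3 8)|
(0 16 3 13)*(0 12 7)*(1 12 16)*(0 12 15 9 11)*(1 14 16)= (0 14 16 3 13 1 15 9 11)(7 12)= [14, 15, 2, 13, 4, 5, 6, 12, 8, 11, 10, 0, 7, 1, 16, 9, 3]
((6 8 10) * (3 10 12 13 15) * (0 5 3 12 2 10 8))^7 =((0 5 3 8 2 10 6)(12 13 15))^7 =(12 13 15)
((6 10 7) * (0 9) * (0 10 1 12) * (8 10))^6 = (0 1 7 8)(6 10 9 12)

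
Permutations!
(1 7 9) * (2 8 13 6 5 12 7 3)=(1 3 2 8 13 6 5 12 7 9)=[0, 3, 8, 2, 4, 12, 5, 9, 13, 1, 10, 11, 7, 6]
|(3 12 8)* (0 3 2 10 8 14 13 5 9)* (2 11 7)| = |(0 3 12 14 13 5 9)(2 10 8 11 7)| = 35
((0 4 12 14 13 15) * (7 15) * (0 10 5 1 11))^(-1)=(0 11 1 5 10 15 7 13 14 12 4)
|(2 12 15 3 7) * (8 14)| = 10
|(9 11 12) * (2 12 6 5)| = 6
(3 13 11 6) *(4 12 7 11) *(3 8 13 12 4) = (3 12 7 11 6 8 13) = [0, 1, 2, 12, 4, 5, 8, 11, 13, 9, 10, 6, 7, 3]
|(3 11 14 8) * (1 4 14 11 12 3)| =4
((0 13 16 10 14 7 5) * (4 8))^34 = (0 5 7 14 10 16 13)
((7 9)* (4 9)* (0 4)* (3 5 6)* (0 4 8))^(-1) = (0 8)(3 6 5)(4 7 9)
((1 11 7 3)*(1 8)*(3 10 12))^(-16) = ((1 11 7 10 12 3 8))^(-16) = (1 3 10 11 8 12 7)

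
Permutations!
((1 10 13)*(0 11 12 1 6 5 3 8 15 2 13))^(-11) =(0 10 1 12 11)(2 5 15 6 8 13 3)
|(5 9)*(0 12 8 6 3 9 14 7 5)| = 6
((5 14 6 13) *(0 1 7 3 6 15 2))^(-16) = ((0 1 7 3 6 13 5 14 15 2))^(-16) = (0 6 15 7 5)(1 13 2 3 14)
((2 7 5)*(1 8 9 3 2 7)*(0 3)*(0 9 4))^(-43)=((9)(0 3 2 1 8 4)(5 7))^(-43)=(9)(0 4 8 1 2 3)(5 7)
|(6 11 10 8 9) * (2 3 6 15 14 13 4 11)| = 24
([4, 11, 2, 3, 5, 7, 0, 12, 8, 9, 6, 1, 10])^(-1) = (0 6 10 12 7 5 4)(1 11)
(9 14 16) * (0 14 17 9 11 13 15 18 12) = (0 14 16 11 13 15 18 12)(9 17) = [14, 1, 2, 3, 4, 5, 6, 7, 8, 17, 10, 13, 0, 15, 16, 18, 11, 9, 12]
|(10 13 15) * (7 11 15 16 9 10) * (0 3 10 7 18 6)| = |(0 3 10 13 16 9 7 11 15 18 6)| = 11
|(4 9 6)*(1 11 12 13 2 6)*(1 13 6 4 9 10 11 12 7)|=10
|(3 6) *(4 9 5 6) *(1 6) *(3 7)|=7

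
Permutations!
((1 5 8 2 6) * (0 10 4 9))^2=(0 4)(1 8 6 5 2)(9 10)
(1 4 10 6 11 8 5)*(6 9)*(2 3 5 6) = (1 4 10 9 2 3 5)(6 11 8) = [0, 4, 3, 5, 10, 1, 11, 7, 6, 2, 9, 8]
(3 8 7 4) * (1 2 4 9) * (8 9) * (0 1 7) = (0 1 2 4 3 9 7 8) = [1, 2, 4, 9, 3, 5, 6, 8, 0, 7]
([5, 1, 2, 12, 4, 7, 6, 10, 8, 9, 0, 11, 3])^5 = (0 5 7 10)(3 12)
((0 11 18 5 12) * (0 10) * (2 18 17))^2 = (0 17 18 12)(2 5 10 11)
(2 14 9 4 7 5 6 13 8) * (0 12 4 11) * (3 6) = [12, 1, 14, 6, 7, 3, 13, 5, 2, 11, 10, 0, 4, 8, 9] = (0 12 4 7 5 3 6 13 8 2 14 9 11)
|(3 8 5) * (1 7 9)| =3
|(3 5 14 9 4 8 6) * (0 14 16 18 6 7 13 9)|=10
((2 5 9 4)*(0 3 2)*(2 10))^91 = ((0 3 10 2 5 9 4))^91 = (10)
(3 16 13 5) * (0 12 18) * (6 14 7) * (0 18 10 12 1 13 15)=(18)(0 1 13 5 3 16 15)(6 14 7)(10 12)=[1, 13, 2, 16, 4, 3, 14, 6, 8, 9, 12, 11, 10, 5, 7, 0, 15, 17, 18]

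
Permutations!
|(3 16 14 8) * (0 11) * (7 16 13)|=6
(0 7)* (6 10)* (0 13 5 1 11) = (0 7 13 5 1 11)(6 10) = [7, 11, 2, 3, 4, 1, 10, 13, 8, 9, 6, 0, 12, 5]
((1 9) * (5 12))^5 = (1 9)(5 12)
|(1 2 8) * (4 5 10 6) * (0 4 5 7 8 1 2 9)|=|(0 4 7 8 2 1 9)(5 10 6)|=21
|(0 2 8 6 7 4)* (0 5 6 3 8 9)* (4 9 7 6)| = 4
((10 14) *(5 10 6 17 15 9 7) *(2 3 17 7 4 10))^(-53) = ((2 3 17 15 9 4 10 14 6 7 5))^(-53) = (2 17 9 10 6 5 3 15 4 14 7)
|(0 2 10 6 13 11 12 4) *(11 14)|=|(0 2 10 6 13 14 11 12 4)|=9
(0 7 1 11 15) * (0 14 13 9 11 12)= (0 7 1 12)(9 11 15 14 13)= [7, 12, 2, 3, 4, 5, 6, 1, 8, 11, 10, 15, 0, 9, 13, 14]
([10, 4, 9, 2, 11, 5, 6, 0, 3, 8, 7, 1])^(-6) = [0, 1, 8, 9, 4, 5, 6, 7, 2, 3, 10, 11]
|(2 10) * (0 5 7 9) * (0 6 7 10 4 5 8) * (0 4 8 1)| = 30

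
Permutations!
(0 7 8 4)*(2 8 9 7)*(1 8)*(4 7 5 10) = [2, 8, 1, 3, 0, 10, 6, 9, 7, 5, 4] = (0 2 1 8 7 9 5 10 4)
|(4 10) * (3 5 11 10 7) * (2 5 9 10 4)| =8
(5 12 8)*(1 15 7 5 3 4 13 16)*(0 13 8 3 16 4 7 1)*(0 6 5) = (0 13 4 8 16 6 5 12 3 7)(1 15) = [13, 15, 2, 7, 8, 12, 5, 0, 16, 9, 10, 11, 3, 4, 14, 1, 6]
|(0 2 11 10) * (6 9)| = |(0 2 11 10)(6 9)| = 4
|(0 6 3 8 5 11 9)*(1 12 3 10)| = |(0 6 10 1 12 3 8 5 11 9)| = 10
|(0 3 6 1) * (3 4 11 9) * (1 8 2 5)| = 10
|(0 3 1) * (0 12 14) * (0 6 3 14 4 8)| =|(0 14 6 3 1 12 4 8)| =8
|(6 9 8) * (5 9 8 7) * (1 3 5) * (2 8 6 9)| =7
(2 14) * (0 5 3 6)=(0 5 3 6)(2 14)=[5, 1, 14, 6, 4, 3, 0, 7, 8, 9, 10, 11, 12, 13, 2]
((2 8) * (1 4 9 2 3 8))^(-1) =((1 4 9 2)(3 8))^(-1) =(1 2 9 4)(3 8)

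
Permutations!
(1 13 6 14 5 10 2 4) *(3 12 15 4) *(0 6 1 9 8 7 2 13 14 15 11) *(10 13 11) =[6, 14, 3, 12, 9, 13, 15, 2, 7, 8, 11, 0, 10, 1, 5, 4] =(0 6 15 4 9 8 7 2 3 12 10 11)(1 14 5 13)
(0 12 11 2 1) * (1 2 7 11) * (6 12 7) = (0 7 11 6 12 1) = [7, 0, 2, 3, 4, 5, 12, 11, 8, 9, 10, 6, 1]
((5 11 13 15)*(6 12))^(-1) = ((5 11 13 15)(6 12))^(-1) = (5 15 13 11)(6 12)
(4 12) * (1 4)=(1 4 12)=[0, 4, 2, 3, 12, 5, 6, 7, 8, 9, 10, 11, 1]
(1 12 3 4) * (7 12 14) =[0, 14, 2, 4, 1, 5, 6, 12, 8, 9, 10, 11, 3, 13, 7] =(1 14 7 12 3 4)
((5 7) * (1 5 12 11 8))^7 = ((1 5 7 12 11 8))^7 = (1 5 7 12 11 8)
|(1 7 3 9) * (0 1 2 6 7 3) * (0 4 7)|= 6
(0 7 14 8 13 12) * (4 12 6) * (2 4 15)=[7, 1, 4, 3, 12, 5, 15, 14, 13, 9, 10, 11, 0, 6, 8, 2]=(0 7 14 8 13 6 15 2 4 12)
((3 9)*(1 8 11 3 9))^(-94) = (1 11)(3 8)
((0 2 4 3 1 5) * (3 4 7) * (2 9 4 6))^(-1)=((0 9 4 6 2 7 3 1 5))^(-1)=(0 5 1 3 7 2 6 4 9)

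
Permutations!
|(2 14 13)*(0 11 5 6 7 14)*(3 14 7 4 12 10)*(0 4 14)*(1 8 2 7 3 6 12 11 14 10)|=70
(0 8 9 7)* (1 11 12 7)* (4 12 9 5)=(0 8 5 4 12 7)(1 11 9)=[8, 11, 2, 3, 12, 4, 6, 0, 5, 1, 10, 9, 7]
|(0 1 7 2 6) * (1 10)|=6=|(0 10 1 7 2 6)|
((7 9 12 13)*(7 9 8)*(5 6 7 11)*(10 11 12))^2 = ((5 6 7 8 12 13 9 10 11))^2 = (5 7 12 9 11 6 8 13 10)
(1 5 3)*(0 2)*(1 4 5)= (0 2)(3 4 5)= [2, 1, 0, 4, 5, 3]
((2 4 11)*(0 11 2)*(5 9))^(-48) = ((0 11)(2 4)(5 9))^(-48) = (11)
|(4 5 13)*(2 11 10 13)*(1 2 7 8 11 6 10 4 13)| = 20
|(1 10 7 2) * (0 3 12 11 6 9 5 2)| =11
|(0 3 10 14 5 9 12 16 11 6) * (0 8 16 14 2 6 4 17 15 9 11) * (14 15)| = 105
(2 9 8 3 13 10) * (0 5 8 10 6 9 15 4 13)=(0 5 8 3)(2 15 4 13 6 9 10)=[5, 1, 15, 0, 13, 8, 9, 7, 3, 10, 2, 11, 12, 6, 14, 4]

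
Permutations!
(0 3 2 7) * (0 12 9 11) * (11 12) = (0 3 2 7 11)(9 12) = [3, 1, 7, 2, 4, 5, 6, 11, 8, 12, 10, 0, 9]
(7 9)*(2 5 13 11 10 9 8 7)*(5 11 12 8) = (2 11 10 9)(5 13 12 8 7) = [0, 1, 11, 3, 4, 13, 6, 5, 7, 2, 9, 10, 8, 12]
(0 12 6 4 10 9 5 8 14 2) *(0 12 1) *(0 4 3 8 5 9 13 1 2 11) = [2, 4, 12, 8, 10, 5, 3, 7, 14, 9, 13, 0, 6, 1, 11] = (0 2 12 6 3 8 14 11)(1 4 10 13)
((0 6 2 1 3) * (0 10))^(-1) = (0 10 3 1 2 6)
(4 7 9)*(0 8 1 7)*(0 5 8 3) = (0 3)(1 7 9 4 5 8) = [3, 7, 2, 0, 5, 8, 6, 9, 1, 4]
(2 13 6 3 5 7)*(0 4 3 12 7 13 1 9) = [4, 9, 1, 5, 3, 13, 12, 2, 8, 0, 10, 11, 7, 6] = (0 4 3 5 13 6 12 7 2 1 9)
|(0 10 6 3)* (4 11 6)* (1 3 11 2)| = |(0 10 4 2 1 3)(6 11)| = 6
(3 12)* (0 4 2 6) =[4, 1, 6, 12, 2, 5, 0, 7, 8, 9, 10, 11, 3] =(0 4 2 6)(3 12)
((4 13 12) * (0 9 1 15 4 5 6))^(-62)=(0 9 1 15 4 13 12 5 6)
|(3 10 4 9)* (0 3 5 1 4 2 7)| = 20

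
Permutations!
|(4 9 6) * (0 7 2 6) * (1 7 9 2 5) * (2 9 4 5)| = 15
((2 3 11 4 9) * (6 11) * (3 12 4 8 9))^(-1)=(2 9 8 11 6 3 4 12)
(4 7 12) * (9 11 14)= (4 7 12)(9 11 14)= [0, 1, 2, 3, 7, 5, 6, 12, 8, 11, 10, 14, 4, 13, 9]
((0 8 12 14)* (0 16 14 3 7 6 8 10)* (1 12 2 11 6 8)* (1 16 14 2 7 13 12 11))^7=((0 10)(1 11 6 16 2)(3 13 12)(7 8))^7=(0 10)(1 6 2 11 16)(3 13 12)(7 8)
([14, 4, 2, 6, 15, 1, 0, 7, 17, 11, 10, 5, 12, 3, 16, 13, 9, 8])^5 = (0 5 3 9 15 14 1 6 11 13 16 4)(8 17)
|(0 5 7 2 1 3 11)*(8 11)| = |(0 5 7 2 1 3 8 11)| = 8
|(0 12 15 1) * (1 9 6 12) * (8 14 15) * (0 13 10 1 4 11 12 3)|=30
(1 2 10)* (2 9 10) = [0, 9, 2, 3, 4, 5, 6, 7, 8, 10, 1] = (1 9 10)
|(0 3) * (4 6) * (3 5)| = |(0 5 3)(4 6)| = 6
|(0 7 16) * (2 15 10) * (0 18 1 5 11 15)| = |(0 7 16 18 1 5 11 15 10 2)| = 10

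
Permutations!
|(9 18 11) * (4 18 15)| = 5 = |(4 18 11 9 15)|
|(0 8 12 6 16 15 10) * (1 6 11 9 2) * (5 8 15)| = 9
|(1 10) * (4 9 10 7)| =5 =|(1 7 4 9 10)|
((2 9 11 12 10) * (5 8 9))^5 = ((2 5 8 9 11 12 10))^5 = (2 12 9 5 10 11 8)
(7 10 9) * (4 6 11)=(4 6 11)(7 10 9)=[0, 1, 2, 3, 6, 5, 11, 10, 8, 7, 9, 4]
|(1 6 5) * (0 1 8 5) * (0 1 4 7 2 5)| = 6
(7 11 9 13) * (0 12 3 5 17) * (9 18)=(0 12 3 5 17)(7 11 18 9 13)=[12, 1, 2, 5, 4, 17, 6, 11, 8, 13, 10, 18, 3, 7, 14, 15, 16, 0, 9]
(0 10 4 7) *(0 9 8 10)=(4 7 9 8 10)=[0, 1, 2, 3, 7, 5, 6, 9, 10, 8, 4]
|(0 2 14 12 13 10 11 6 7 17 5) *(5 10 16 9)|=|(0 2 14 12 13 16 9 5)(6 7 17 10 11)|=40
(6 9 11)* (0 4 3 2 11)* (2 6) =(0 4 3 6 9)(2 11) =[4, 1, 11, 6, 3, 5, 9, 7, 8, 0, 10, 2]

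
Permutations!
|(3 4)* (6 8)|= |(3 4)(6 8)|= 2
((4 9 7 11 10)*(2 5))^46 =(4 9 7 11 10)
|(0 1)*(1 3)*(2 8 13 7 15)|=|(0 3 1)(2 8 13 7 15)|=15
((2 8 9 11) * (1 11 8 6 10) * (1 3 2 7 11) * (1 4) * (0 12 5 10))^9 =((0 12 5 10 3 2 6)(1 4)(7 11)(8 9))^9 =(0 5 3 6 12 10 2)(1 4)(7 11)(8 9)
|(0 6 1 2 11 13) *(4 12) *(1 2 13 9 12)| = 9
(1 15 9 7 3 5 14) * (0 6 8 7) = (0 6 8 7 3 5 14 1 15 9) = [6, 15, 2, 5, 4, 14, 8, 3, 7, 0, 10, 11, 12, 13, 1, 9]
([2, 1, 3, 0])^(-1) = [3, 1, 0, 2]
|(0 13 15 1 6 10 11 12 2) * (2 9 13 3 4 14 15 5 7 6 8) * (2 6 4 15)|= |(0 3 15 1 8 6 10 11 12 9 13 5 7 4 14 2)|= 16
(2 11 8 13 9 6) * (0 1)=[1, 0, 11, 3, 4, 5, 2, 7, 13, 6, 10, 8, 12, 9]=(0 1)(2 11 8 13 9 6)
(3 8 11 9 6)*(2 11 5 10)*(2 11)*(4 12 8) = (3 4 12 8 5 10 11 9 6) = [0, 1, 2, 4, 12, 10, 3, 7, 5, 6, 11, 9, 8]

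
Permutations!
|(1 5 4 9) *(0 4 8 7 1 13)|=|(0 4 9 13)(1 5 8 7)|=4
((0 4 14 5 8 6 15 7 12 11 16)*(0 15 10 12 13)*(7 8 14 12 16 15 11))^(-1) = ((0 4 12 7 13)(5 14)(6 10 16 11 15 8))^(-1) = (0 13 7 12 4)(5 14)(6 8 15 11 16 10)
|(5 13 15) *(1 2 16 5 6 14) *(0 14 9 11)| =|(0 14 1 2 16 5 13 15 6 9 11)| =11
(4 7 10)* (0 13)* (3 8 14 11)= (0 13)(3 8 14 11)(4 7 10)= [13, 1, 2, 8, 7, 5, 6, 10, 14, 9, 4, 3, 12, 0, 11]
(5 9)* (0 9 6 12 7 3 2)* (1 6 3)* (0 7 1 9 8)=(0 8)(1 6 12)(2 7 9 5 3)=[8, 6, 7, 2, 4, 3, 12, 9, 0, 5, 10, 11, 1]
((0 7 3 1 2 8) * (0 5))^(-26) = (0 3 2 5 7 1 8)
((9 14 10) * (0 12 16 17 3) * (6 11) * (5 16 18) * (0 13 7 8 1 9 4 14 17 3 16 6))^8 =((0 12 18 5 6 11)(1 9 17 16 3 13 7 8)(4 14 10))^8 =(0 18 6)(4 10 14)(5 11 12)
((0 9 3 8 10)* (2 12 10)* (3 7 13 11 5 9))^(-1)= (0 10 12 2 8 3)(5 11 13 7 9)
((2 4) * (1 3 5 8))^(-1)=(1 8 5 3)(2 4)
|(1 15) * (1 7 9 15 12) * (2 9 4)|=|(1 12)(2 9 15 7 4)|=10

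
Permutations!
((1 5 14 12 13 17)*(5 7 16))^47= (1 17 13 12 14 5 16 7)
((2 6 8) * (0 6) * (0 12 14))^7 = ((0 6 8 2 12 14))^7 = (0 6 8 2 12 14)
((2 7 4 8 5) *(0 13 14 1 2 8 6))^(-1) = (0 6 4 7 2 1 14 13)(5 8)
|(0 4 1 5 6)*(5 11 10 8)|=8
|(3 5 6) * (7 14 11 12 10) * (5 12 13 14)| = 6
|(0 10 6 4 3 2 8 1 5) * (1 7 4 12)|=30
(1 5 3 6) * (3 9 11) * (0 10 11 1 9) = (0 10 11 3 6 9 1 5) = [10, 5, 2, 6, 4, 0, 9, 7, 8, 1, 11, 3]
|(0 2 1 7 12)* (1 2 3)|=5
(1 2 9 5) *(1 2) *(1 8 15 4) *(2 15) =(1 8 2 9 5 15 4) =[0, 8, 9, 3, 1, 15, 6, 7, 2, 5, 10, 11, 12, 13, 14, 4]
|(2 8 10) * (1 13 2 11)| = 6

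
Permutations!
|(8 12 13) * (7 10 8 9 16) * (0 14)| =14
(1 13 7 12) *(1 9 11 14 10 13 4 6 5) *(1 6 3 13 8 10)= (1 4 3 13 7 12 9 11 14)(5 6)(8 10)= [0, 4, 2, 13, 3, 6, 5, 12, 10, 11, 8, 14, 9, 7, 1]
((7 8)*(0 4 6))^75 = (7 8)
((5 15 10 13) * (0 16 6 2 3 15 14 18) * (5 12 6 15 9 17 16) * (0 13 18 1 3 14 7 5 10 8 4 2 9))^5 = ((0 10 18 13 12 6 9 17 16 15 8 4 2 14 1 3)(5 7))^5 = (0 6 8 3 12 15 1 13 16 14 18 17 2 10 9 4)(5 7)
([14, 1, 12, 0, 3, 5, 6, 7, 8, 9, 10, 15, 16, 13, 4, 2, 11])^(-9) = (0 3 4 14)(2 12 16 11 15)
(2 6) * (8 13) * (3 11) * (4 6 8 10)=[0, 1, 8, 11, 6, 5, 2, 7, 13, 9, 4, 3, 12, 10]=(2 8 13 10 4 6)(3 11)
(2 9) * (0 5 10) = (0 5 10)(2 9) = [5, 1, 9, 3, 4, 10, 6, 7, 8, 2, 0]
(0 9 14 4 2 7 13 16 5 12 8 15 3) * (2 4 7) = [9, 1, 2, 0, 4, 12, 6, 13, 15, 14, 10, 11, 8, 16, 7, 3, 5] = (0 9 14 7 13 16 5 12 8 15 3)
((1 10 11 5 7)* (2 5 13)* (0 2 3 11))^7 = ((0 2 5 7 1 10)(3 11 13))^7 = (0 2 5 7 1 10)(3 11 13)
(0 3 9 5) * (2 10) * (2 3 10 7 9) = [10, 1, 7, 2, 4, 0, 6, 9, 8, 5, 3] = (0 10 3 2 7 9 5)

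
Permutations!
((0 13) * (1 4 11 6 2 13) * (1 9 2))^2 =(0 2)(1 11)(4 6)(9 13)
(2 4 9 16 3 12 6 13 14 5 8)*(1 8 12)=(1 8 2 4 9 16 3)(5 12 6 13 14)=[0, 8, 4, 1, 9, 12, 13, 7, 2, 16, 10, 11, 6, 14, 5, 15, 3]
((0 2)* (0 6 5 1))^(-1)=((0 2 6 5 1))^(-1)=(0 1 5 6 2)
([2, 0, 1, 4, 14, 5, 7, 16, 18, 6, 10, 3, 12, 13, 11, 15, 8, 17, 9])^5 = (0 1 2)(3 4 14 11)(6 9 18 8 16 7)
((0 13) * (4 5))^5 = ((0 13)(4 5))^5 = (0 13)(4 5)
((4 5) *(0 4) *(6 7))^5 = ((0 4 5)(6 7))^5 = (0 5 4)(6 7)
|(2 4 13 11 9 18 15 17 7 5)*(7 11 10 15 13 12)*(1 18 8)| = 45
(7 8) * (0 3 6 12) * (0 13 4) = [3, 1, 2, 6, 0, 5, 12, 8, 7, 9, 10, 11, 13, 4] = (0 3 6 12 13 4)(7 8)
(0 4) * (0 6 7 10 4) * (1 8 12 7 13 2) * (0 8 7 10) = (0 8 12 10 4 6 13 2 1 7) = [8, 7, 1, 3, 6, 5, 13, 0, 12, 9, 4, 11, 10, 2]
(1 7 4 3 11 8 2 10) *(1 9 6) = (1 7 4 3 11 8 2 10 9 6) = [0, 7, 10, 11, 3, 5, 1, 4, 2, 6, 9, 8]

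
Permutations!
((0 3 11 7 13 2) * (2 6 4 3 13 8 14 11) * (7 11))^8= (0 6 3)(2 13 4)(7 14 8)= ((0 13 6 4 3 2)(7 8 14))^8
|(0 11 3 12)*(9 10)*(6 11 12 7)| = 4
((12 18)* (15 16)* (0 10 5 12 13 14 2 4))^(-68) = (0 18 4 12 2 5 14 10 13)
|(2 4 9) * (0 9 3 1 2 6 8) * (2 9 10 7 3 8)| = |(0 10 7 3 1 9 6 2 4 8)| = 10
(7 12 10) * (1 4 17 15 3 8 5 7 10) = [0, 4, 2, 8, 17, 7, 6, 12, 5, 9, 10, 11, 1, 13, 14, 3, 16, 15] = (1 4 17 15 3 8 5 7 12)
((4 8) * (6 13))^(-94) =(13)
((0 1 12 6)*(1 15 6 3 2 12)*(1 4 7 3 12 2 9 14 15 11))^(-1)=((0 11 1 4 7 3 9 14 15 6))^(-1)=(0 6 15 14 9 3 7 4 1 11)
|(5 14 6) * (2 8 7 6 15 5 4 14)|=|(2 8 7 6 4 14 15 5)|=8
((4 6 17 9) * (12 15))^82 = ((4 6 17 9)(12 15))^82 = (4 17)(6 9)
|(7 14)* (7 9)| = 3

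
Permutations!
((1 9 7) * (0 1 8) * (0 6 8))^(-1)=(0 7 9 1)(6 8)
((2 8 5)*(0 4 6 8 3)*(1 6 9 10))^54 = (0 1 2 9 8)(3 10 5 4 6)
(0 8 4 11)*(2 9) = (0 8 4 11)(2 9) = [8, 1, 9, 3, 11, 5, 6, 7, 4, 2, 10, 0]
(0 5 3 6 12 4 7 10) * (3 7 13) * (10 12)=(0 5 7 12 4 13 3 6 10)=[5, 1, 2, 6, 13, 7, 10, 12, 8, 9, 0, 11, 4, 3]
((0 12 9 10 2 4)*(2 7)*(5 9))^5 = ((0 12 5 9 10 7 2 4))^5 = (0 7 5 4 10 12 2 9)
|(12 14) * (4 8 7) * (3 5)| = |(3 5)(4 8 7)(12 14)| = 6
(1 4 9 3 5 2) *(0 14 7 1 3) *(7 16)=(0 14 16 7 1 4 9)(2 3 5)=[14, 4, 3, 5, 9, 2, 6, 1, 8, 0, 10, 11, 12, 13, 16, 15, 7]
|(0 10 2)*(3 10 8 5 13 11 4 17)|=10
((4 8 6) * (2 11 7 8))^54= ((2 11 7 8 6 4))^54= (11)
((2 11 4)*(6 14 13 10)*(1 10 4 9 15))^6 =(1 2 6 9 13)(4 10 11 14 15)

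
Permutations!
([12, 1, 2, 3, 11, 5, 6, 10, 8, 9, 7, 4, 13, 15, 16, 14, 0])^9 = [15, 1, 2, 3, 11, 5, 6, 10, 8, 9, 7, 4, 14, 16, 12, 0, 13]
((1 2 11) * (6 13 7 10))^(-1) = (1 11 2)(6 10 7 13)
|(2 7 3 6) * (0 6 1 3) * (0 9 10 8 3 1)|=8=|(0 6 2 7 9 10 8 3)|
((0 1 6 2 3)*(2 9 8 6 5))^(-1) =((0 1 5 2 3)(6 9 8))^(-1) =(0 3 2 5 1)(6 8 9)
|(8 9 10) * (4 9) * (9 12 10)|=|(4 12 10 8)|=4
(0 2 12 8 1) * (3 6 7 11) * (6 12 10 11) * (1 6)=(0 2 10 11 3 12 8 6 7 1)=[2, 0, 10, 12, 4, 5, 7, 1, 6, 9, 11, 3, 8]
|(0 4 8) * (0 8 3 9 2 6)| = 6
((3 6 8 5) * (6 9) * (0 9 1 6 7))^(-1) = (0 7 9)(1 3 5 8 6) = ((0 9 7)(1 6 8 5 3))^(-1)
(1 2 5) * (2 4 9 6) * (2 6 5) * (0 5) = (0 5 1 4 9) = [5, 4, 2, 3, 9, 1, 6, 7, 8, 0]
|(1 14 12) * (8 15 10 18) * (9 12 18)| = |(1 14 18 8 15 10 9 12)| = 8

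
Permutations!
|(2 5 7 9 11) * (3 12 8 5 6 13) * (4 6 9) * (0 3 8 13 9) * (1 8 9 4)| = 28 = |(0 3 12 13 9 11 2)(1 8 5 7)(4 6)|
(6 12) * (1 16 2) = (1 16 2)(6 12) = [0, 16, 1, 3, 4, 5, 12, 7, 8, 9, 10, 11, 6, 13, 14, 15, 2]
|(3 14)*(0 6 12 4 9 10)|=6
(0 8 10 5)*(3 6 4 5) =[8, 1, 2, 6, 5, 0, 4, 7, 10, 9, 3] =(0 8 10 3 6 4 5)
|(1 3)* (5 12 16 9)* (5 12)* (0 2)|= |(0 2)(1 3)(9 12 16)|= 6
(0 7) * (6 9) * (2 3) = (0 7)(2 3)(6 9) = [7, 1, 3, 2, 4, 5, 9, 0, 8, 6]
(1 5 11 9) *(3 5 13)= (1 13 3 5 11 9)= [0, 13, 2, 5, 4, 11, 6, 7, 8, 1, 10, 9, 12, 3]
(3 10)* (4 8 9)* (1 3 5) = [0, 3, 2, 10, 8, 1, 6, 7, 9, 4, 5] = (1 3 10 5)(4 8 9)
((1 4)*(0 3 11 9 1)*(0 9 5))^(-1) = ((0 3 11 5)(1 4 9))^(-1) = (0 5 11 3)(1 9 4)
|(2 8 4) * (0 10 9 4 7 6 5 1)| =|(0 10 9 4 2 8 7 6 5 1)| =10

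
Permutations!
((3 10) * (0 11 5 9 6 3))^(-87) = (0 6 11 3 5 10 9)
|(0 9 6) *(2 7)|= 6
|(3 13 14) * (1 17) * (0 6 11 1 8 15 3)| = |(0 6 11 1 17 8 15 3 13 14)| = 10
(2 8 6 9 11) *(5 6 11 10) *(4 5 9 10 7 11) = (2 8 4 5 6 10 9 7 11) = [0, 1, 8, 3, 5, 6, 10, 11, 4, 7, 9, 2]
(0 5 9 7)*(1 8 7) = (0 5 9 1 8 7) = [5, 8, 2, 3, 4, 9, 6, 0, 7, 1]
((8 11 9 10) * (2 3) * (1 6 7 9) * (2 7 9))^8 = (1 9 8)(2 7 3)(6 10 11)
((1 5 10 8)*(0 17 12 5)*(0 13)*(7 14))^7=((0 17 12 5 10 8 1 13)(7 14))^7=(0 13 1 8 10 5 12 17)(7 14)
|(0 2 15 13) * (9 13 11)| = |(0 2 15 11 9 13)| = 6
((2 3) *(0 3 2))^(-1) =(0 3)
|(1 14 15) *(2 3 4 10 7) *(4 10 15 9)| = 20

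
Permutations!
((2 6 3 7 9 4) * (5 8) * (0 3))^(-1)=((0 3 7 9 4 2 6)(5 8))^(-1)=(0 6 2 4 9 7 3)(5 8)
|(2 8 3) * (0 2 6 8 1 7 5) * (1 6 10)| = 9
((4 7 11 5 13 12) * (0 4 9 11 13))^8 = ((0 4 7 13 12 9 11 5))^8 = (13)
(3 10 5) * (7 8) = (3 10 5)(7 8) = [0, 1, 2, 10, 4, 3, 6, 8, 7, 9, 5]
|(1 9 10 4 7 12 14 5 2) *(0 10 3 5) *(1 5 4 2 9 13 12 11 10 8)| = |(0 8 1 13 12 14)(2 5 9 3 4 7 11 10)| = 24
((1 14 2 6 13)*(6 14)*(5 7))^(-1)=(1 13 6)(2 14)(5 7)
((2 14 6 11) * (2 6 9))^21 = (14)(6 11)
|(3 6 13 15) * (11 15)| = |(3 6 13 11 15)| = 5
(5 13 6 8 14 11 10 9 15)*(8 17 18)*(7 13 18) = (5 18 8 14 11 10 9 15)(6 17 7 13) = [0, 1, 2, 3, 4, 18, 17, 13, 14, 15, 9, 10, 12, 6, 11, 5, 16, 7, 8]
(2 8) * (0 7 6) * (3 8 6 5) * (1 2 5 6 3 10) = (0 7 6)(1 2 3 8 5 10) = [7, 2, 3, 8, 4, 10, 0, 6, 5, 9, 1]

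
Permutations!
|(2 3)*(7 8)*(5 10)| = 2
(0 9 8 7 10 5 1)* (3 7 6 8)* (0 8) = (0 9 3 7 10 5 1 8 6) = [9, 8, 2, 7, 4, 1, 0, 10, 6, 3, 5]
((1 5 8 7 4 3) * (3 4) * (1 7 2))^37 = ((1 5 8 2)(3 7))^37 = (1 5 8 2)(3 7)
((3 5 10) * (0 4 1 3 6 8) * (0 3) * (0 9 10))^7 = (0 3 6 9 4 5 8 10 1)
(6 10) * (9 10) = (6 9 10) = [0, 1, 2, 3, 4, 5, 9, 7, 8, 10, 6]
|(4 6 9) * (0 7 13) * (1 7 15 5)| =6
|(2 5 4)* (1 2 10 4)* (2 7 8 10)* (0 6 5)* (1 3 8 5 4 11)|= 28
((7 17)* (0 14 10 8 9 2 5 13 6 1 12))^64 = ((0 14 10 8 9 2 5 13 6 1 12)(7 17))^64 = (17)(0 1 13 2 8 14 12 6 5 9 10)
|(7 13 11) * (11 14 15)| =|(7 13 14 15 11)| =5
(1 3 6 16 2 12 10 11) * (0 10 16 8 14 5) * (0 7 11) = [10, 3, 12, 6, 4, 7, 8, 11, 14, 9, 0, 1, 16, 13, 5, 15, 2] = (0 10)(1 3 6 8 14 5 7 11)(2 12 16)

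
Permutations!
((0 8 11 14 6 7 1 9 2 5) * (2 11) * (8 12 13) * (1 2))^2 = ((0 12 13 8 1 9 11 14 6 7 2 5))^2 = (0 13 1 11 6 2)(5 12 8 9 14 7)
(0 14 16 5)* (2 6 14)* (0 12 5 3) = (0 2 6 14 16 3)(5 12) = [2, 1, 6, 0, 4, 12, 14, 7, 8, 9, 10, 11, 5, 13, 16, 15, 3]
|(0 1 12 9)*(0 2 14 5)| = 7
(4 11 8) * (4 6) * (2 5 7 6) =(2 5 7 6 4 11 8) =[0, 1, 5, 3, 11, 7, 4, 6, 2, 9, 10, 8]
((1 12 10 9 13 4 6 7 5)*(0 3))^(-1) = ((0 3)(1 12 10 9 13 4 6 7 5))^(-1) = (0 3)(1 5 7 6 4 13 9 10 12)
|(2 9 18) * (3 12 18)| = |(2 9 3 12 18)| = 5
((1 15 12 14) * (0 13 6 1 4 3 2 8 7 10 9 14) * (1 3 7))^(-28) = (0 12 15 1 8 2 3 6 13)(4 10 14 7 9)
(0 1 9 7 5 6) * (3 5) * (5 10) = [1, 9, 2, 10, 4, 6, 0, 3, 8, 7, 5] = (0 1 9 7 3 10 5 6)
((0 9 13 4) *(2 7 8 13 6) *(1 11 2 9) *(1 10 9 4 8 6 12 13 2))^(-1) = (0 4 6 7 2 8 13 12 9 10)(1 11)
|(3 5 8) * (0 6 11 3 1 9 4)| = |(0 6 11 3 5 8 1 9 4)| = 9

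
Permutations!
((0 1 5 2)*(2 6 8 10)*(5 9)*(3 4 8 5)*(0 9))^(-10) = ((0 1)(2 9 3 4 8 10)(5 6))^(-10) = (2 3 8)(4 10 9)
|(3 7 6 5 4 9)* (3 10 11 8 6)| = 14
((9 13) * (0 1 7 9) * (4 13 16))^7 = (16)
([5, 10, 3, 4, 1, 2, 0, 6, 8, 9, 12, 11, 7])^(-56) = (0 4 7 2 10)(1 6 3 12 5)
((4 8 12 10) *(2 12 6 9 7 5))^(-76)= (2 6 12 9 10 7 4 5 8)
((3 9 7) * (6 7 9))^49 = ((9)(3 6 7))^49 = (9)(3 6 7)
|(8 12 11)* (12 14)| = |(8 14 12 11)| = 4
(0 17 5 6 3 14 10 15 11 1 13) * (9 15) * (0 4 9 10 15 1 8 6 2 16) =(0 17 5 2 16)(1 13 4 9)(3 14 15 11 8 6) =[17, 13, 16, 14, 9, 2, 3, 7, 6, 1, 10, 8, 12, 4, 15, 11, 0, 5]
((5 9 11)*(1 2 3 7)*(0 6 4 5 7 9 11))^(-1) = (0 9 3 2 1 7 11 5 4 6)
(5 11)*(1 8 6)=(1 8 6)(5 11)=[0, 8, 2, 3, 4, 11, 1, 7, 6, 9, 10, 5]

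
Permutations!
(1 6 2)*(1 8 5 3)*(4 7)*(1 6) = [0, 1, 8, 6, 7, 3, 2, 4, 5] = (2 8 5 3 6)(4 7)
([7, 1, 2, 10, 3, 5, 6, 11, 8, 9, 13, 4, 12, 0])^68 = [10, 1, 2, 11, 7, 5, 6, 13, 8, 9, 4, 0, 12, 3]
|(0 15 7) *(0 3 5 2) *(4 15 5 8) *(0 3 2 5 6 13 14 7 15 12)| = 10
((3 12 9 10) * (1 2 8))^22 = ((1 2 8)(3 12 9 10))^22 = (1 2 8)(3 9)(10 12)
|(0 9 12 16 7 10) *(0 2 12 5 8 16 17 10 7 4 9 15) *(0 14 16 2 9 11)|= 42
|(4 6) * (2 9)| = 2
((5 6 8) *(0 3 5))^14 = (0 8 6 5 3) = ((0 3 5 6 8))^14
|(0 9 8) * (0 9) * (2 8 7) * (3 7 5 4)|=7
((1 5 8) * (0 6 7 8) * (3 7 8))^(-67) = (0 1 6 5 8)(3 7)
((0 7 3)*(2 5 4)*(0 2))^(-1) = ((0 7 3 2 5 4))^(-1) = (0 4 5 2 3 7)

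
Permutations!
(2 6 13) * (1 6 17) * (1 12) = (1 6 13 2 17 12) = [0, 6, 17, 3, 4, 5, 13, 7, 8, 9, 10, 11, 1, 2, 14, 15, 16, 12]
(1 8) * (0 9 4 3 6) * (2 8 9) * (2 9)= (0 9 4 3 6)(1 2 8)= [9, 2, 8, 6, 3, 5, 0, 7, 1, 4]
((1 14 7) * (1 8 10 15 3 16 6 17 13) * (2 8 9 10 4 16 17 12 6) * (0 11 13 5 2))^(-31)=(0 11 13 1 14 7 9 10 15 3 17 5 2 8 4 16)(6 12)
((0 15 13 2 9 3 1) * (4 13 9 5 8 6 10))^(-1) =(0 1 3 9 15)(2 13 4 10 6 8 5)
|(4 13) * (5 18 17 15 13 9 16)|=|(4 9 16 5 18 17 15 13)|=8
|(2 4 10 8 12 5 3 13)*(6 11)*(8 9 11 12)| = |(2 4 10 9 11 6 12 5 3 13)| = 10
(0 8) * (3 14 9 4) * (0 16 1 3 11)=(0 8 16 1 3 14 9 4 11)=[8, 3, 2, 14, 11, 5, 6, 7, 16, 4, 10, 0, 12, 13, 9, 15, 1]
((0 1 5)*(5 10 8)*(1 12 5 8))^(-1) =((0 12 5)(1 10))^(-1) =(0 5 12)(1 10)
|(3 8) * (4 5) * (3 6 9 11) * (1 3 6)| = |(1 3 8)(4 5)(6 9 11)| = 6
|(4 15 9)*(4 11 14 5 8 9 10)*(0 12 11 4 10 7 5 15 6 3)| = |(0 12 11 14 15 7 5 8 9 4 6 3)| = 12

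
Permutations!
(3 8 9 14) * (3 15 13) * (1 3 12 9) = (1 3 8)(9 14 15 13 12) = [0, 3, 2, 8, 4, 5, 6, 7, 1, 14, 10, 11, 9, 12, 15, 13]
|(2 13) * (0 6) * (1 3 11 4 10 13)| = 14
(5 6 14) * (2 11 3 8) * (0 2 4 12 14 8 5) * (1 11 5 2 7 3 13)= [7, 11, 5, 2, 12, 6, 8, 3, 4, 9, 10, 13, 14, 1, 0]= (0 7 3 2 5 6 8 4 12 14)(1 11 13)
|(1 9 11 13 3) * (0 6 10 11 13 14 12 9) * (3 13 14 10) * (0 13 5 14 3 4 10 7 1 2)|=|(0 6 4 10 11 7 1 13 5 14 12 9 3 2)|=14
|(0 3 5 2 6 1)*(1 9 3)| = |(0 1)(2 6 9 3 5)| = 10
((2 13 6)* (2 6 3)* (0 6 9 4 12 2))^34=((0 6 9 4 12 2 13 3))^34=(0 9 12 13)(2 3 6 4)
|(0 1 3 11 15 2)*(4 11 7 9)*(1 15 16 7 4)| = |(0 15 2)(1 3 4 11 16 7 9)| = 21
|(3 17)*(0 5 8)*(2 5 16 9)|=|(0 16 9 2 5 8)(3 17)|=6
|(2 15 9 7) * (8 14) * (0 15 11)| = |(0 15 9 7 2 11)(8 14)| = 6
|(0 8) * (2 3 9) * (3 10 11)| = 10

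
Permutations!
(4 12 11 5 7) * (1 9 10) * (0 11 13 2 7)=(0 11 5)(1 9 10)(2 7 4 12 13)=[11, 9, 7, 3, 12, 0, 6, 4, 8, 10, 1, 5, 13, 2]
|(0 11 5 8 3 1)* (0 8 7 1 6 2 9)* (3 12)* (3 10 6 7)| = 12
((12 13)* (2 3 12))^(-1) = ((2 3 12 13))^(-1) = (2 13 12 3)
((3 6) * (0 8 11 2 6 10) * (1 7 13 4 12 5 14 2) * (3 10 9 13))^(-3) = (0 2 12 9 1)(3 11 10 14 4)(5 13 7 8 6)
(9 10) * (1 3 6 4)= (1 3 6 4)(9 10)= [0, 3, 2, 6, 1, 5, 4, 7, 8, 10, 9]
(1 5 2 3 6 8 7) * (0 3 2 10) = (0 3 6 8 7 1 5 10) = [3, 5, 2, 6, 4, 10, 8, 1, 7, 9, 0]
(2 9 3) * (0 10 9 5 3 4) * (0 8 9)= (0 10)(2 5 3)(4 8 9)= [10, 1, 5, 2, 8, 3, 6, 7, 9, 4, 0]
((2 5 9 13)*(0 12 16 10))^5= (0 12 16 10)(2 5 9 13)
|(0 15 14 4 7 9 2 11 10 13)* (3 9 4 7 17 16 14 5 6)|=|(0 15 5 6 3 9 2 11 10 13)(4 17 16 14 7)|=10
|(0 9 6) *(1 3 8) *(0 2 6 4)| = 6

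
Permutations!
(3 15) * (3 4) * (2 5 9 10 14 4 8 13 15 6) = (2 5 9 10 14 4 3 6)(8 13 15) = [0, 1, 5, 6, 3, 9, 2, 7, 13, 10, 14, 11, 12, 15, 4, 8]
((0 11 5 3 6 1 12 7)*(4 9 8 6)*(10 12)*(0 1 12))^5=((0 11 5 3 4 9 8 6 12 7 1 10))^5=(0 9 1 3 12 11 8 10 4 7 5 6)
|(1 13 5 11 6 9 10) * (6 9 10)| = 7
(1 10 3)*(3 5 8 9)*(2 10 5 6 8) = (1 5 2 10 6 8 9 3) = [0, 5, 10, 1, 4, 2, 8, 7, 9, 3, 6]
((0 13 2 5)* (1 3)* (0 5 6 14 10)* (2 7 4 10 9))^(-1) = ((0 13 7 4 10)(1 3)(2 6 14 9))^(-1) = (0 10 4 7 13)(1 3)(2 9 14 6)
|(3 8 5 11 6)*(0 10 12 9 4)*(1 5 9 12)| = 10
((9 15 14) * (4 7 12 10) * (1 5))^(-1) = (1 5)(4 10 12 7)(9 14 15)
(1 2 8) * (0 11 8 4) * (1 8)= [11, 2, 4, 3, 0, 5, 6, 7, 8, 9, 10, 1]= (0 11 1 2 4)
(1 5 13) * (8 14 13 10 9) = (1 5 10 9 8 14 13) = [0, 5, 2, 3, 4, 10, 6, 7, 14, 8, 9, 11, 12, 1, 13]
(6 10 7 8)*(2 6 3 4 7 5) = [0, 1, 6, 4, 7, 2, 10, 8, 3, 9, 5] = (2 6 10 5)(3 4 7 8)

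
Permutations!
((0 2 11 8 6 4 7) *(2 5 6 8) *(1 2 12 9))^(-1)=((0 5 6 4 7)(1 2 11 12 9))^(-1)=(0 7 4 6 5)(1 9 12 11 2)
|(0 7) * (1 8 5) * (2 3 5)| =|(0 7)(1 8 2 3 5)| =10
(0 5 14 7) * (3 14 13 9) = (0 5 13 9 3 14 7) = [5, 1, 2, 14, 4, 13, 6, 0, 8, 3, 10, 11, 12, 9, 7]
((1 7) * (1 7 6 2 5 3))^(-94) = (7)(1 6 2 5 3)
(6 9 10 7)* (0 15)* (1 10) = [15, 10, 2, 3, 4, 5, 9, 6, 8, 1, 7, 11, 12, 13, 14, 0] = (0 15)(1 10 7 6 9)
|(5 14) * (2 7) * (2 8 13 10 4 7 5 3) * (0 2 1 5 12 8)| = |(0 2 12 8 13 10 4 7)(1 5 14 3)| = 8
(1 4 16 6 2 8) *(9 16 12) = [0, 4, 8, 3, 12, 5, 2, 7, 1, 16, 10, 11, 9, 13, 14, 15, 6] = (1 4 12 9 16 6 2 8)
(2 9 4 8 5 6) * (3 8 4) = (2 9 3 8 5 6) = [0, 1, 9, 8, 4, 6, 2, 7, 5, 3]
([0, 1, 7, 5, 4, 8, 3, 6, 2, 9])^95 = (9)(2 8 5 3 6 7)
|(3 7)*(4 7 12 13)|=5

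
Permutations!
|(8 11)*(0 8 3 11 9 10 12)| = 10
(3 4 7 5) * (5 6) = [0, 1, 2, 4, 7, 3, 5, 6] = (3 4 7 6 5)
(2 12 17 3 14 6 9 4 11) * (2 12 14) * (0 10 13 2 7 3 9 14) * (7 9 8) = (0 10 13 2)(3 9 4 11 12 17 8 7)(6 14) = [10, 1, 0, 9, 11, 5, 14, 3, 7, 4, 13, 12, 17, 2, 6, 15, 16, 8]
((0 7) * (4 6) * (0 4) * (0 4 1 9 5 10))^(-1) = ((0 7 1 9 5 10)(4 6))^(-1) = (0 10 5 9 1 7)(4 6)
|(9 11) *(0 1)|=|(0 1)(9 11)|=2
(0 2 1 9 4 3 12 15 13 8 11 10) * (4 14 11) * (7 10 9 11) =(0 2 1 11 9 14 7 10)(3 12 15 13 8 4) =[2, 11, 1, 12, 3, 5, 6, 10, 4, 14, 0, 9, 15, 8, 7, 13]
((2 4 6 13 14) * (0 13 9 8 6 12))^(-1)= ((0 13 14 2 4 12)(6 9 8))^(-1)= (0 12 4 2 14 13)(6 8 9)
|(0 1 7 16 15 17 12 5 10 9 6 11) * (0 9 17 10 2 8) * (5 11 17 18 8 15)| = |(0 1 7 16 5 2 15 10 18 8)(6 17 12 11 9)| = 10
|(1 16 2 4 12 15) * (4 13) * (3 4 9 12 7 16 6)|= |(1 6 3 4 7 16 2 13 9 12 15)|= 11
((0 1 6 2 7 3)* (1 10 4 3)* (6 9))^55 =(0 3 4 10)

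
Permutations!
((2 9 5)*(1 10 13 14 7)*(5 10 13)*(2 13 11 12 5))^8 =((1 11 12 5 13 14 7)(2 9 10))^8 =(1 11 12 5 13 14 7)(2 10 9)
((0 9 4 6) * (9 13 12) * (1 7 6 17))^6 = (0 1 9)(4 13 7)(6 17 12)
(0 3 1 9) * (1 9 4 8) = (0 3 9)(1 4 8) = [3, 4, 2, 9, 8, 5, 6, 7, 1, 0]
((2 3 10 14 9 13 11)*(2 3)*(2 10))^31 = ((2 10 14 9 13 11 3))^31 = (2 9 3 14 11 10 13)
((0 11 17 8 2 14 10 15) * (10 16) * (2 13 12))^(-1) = (0 15 10 16 14 2 12 13 8 17 11)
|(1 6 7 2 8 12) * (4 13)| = 6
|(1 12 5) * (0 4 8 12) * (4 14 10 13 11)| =10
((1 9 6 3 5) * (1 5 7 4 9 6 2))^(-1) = (1 2 9 4 7 3 6)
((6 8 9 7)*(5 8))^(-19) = ((5 8 9 7 6))^(-19) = (5 8 9 7 6)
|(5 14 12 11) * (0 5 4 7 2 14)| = |(0 5)(2 14 12 11 4 7)| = 6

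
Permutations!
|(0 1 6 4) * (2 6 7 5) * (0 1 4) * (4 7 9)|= |(0 7 5 2 6)(1 9 4)|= 15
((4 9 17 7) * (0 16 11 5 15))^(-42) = (0 5 16 15 11)(4 17)(7 9)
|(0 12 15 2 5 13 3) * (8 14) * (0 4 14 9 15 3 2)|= |(0 12 3 4 14 8 9 15)(2 5 13)|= 24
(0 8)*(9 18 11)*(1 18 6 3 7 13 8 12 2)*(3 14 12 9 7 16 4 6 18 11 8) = (0 9 18 8)(1 11 7 13 3 16 4 6 14 12 2) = [9, 11, 1, 16, 6, 5, 14, 13, 0, 18, 10, 7, 2, 3, 12, 15, 4, 17, 8]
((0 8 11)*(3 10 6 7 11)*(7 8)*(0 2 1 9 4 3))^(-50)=((0 7 11 2 1 9 4 3 10 6 8))^(-50)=(0 9 8 1 6 2 10 11 3 7 4)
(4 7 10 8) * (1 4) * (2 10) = (1 4 7 2 10 8) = [0, 4, 10, 3, 7, 5, 6, 2, 1, 9, 8]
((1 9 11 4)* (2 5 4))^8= ((1 9 11 2 5 4))^8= (1 11 5)(2 4 9)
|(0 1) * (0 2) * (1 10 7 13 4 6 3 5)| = |(0 10 7 13 4 6 3 5 1 2)| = 10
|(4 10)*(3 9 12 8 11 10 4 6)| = 7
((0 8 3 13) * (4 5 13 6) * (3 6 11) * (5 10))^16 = (0 6 10 13 8 4 5)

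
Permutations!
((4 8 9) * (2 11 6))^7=(2 11 6)(4 8 9)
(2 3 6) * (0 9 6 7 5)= (0 9 6 2 3 7 5)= [9, 1, 3, 7, 4, 0, 2, 5, 8, 6]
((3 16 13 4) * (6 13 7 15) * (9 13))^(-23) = (3 16 7 15 6 9 13 4)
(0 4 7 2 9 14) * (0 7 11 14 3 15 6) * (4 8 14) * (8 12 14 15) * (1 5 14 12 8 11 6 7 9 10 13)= (0 8 15 7 2 10 13 1 5 14 9 3 11 4 6)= [8, 5, 10, 11, 6, 14, 0, 2, 15, 3, 13, 4, 12, 1, 9, 7]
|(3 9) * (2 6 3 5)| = 5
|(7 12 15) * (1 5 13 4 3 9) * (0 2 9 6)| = 9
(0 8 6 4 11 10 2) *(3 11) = (0 8 6 4 3 11 10 2) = [8, 1, 0, 11, 3, 5, 4, 7, 6, 9, 2, 10]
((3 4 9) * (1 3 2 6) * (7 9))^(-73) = ((1 3 4 7 9 2 6))^(-73) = (1 9 3 2 4 6 7)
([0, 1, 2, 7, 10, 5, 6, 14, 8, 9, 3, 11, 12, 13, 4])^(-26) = [0, 1, 2, 10, 14, 5, 6, 3, 8, 9, 4, 11, 12, 13, 7]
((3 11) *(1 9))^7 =(1 9)(3 11)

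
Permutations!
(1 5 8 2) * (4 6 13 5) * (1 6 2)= [0, 4, 6, 3, 2, 8, 13, 7, 1, 9, 10, 11, 12, 5]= (1 4 2 6 13 5 8)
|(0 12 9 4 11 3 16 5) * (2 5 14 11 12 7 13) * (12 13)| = |(0 7 12 9 4 13 2 5)(3 16 14 11)| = 8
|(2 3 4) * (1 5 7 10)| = |(1 5 7 10)(2 3 4)| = 12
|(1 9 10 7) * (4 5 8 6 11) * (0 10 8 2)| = 11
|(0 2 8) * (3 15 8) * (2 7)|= |(0 7 2 3 15 8)|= 6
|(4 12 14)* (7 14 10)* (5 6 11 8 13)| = 5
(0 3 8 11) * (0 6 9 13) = [3, 1, 2, 8, 4, 5, 9, 7, 11, 13, 10, 6, 12, 0] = (0 3 8 11 6 9 13)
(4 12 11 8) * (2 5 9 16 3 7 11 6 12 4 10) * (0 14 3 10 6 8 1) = (0 14 3 7 11 1)(2 5 9 16 10)(6 12 8) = [14, 0, 5, 7, 4, 9, 12, 11, 6, 16, 2, 1, 8, 13, 3, 15, 10]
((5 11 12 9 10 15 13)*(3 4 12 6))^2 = ((3 4 12 9 10 15 13 5 11 6))^2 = (3 12 10 13 11)(4 9 15 5 6)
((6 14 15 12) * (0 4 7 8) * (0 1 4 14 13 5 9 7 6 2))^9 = (0 2 12 15 14)(1 4 6 13 5 9 7 8)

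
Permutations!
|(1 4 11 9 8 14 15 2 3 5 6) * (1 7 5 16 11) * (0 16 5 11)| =|(0 16)(1 4)(2 3 5 6 7 11 9 8 14 15)| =10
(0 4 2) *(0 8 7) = [4, 1, 8, 3, 2, 5, 6, 0, 7] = (0 4 2 8 7)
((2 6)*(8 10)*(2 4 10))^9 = ((2 6 4 10 8))^9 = (2 8 10 4 6)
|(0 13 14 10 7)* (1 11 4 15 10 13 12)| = |(0 12 1 11 4 15 10 7)(13 14)| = 8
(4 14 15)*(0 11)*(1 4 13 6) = (0 11)(1 4 14 15 13 6) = [11, 4, 2, 3, 14, 5, 1, 7, 8, 9, 10, 0, 12, 6, 15, 13]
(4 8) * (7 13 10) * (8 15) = (4 15 8)(7 13 10) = [0, 1, 2, 3, 15, 5, 6, 13, 4, 9, 7, 11, 12, 10, 14, 8]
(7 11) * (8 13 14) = [0, 1, 2, 3, 4, 5, 6, 11, 13, 9, 10, 7, 12, 14, 8] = (7 11)(8 13 14)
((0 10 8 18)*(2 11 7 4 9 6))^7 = (0 18 8 10)(2 11 7 4 9 6)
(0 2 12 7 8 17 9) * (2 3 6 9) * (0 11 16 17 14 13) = (0 3 6 9 11 16 17 2 12 7 8 14 13) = [3, 1, 12, 6, 4, 5, 9, 8, 14, 11, 10, 16, 7, 0, 13, 15, 17, 2]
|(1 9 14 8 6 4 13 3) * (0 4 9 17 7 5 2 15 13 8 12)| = |(0 4 8 6 9 14 12)(1 17 7 5 2 15 13 3)| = 56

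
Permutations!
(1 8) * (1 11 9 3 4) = (1 8 11 9 3 4) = [0, 8, 2, 4, 1, 5, 6, 7, 11, 3, 10, 9]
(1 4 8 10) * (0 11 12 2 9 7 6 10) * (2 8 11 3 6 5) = [3, 4, 9, 6, 11, 2, 10, 5, 0, 7, 1, 12, 8] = (0 3 6 10 1 4 11 12 8)(2 9 7 5)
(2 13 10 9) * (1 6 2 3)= (1 6 2 13 10 9 3)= [0, 6, 13, 1, 4, 5, 2, 7, 8, 3, 9, 11, 12, 10]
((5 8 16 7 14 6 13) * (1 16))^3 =(1 14 5 16 6 8 7 13)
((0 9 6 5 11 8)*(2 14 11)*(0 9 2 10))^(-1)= (0 10 5 6 9 8 11 14 2)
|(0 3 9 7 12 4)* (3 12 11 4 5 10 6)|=|(0 12 5 10 6 3 9 7 11 4)|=10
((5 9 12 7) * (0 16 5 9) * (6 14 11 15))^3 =(16)(6 15 11 14)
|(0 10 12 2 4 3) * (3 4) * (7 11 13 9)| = |(0 10 12 2 3)(7 11 13 9)| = 20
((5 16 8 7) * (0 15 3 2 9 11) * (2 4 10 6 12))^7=(0 2 10 15 9 6 3 11 12 4)(5 7 8 16)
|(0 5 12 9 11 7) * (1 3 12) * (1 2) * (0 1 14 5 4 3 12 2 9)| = 11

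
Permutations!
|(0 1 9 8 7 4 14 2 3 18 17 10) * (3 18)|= 11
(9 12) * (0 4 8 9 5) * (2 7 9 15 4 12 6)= (0 12 5)(2 7 9 6)(4 8 15)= [12, 1, 7, 3, 8, 0, 2, 9, 15, 6, 10, 11, 5, 13, 14, 4]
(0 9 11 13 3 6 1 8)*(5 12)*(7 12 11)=(0 9 7 12 5 11 13 3 6 1 8)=[9, 8, 2, 6, 4, 11, 1, 12, 0, 7, 10, 13, 5, 3]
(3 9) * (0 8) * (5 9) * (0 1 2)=(0 8 1 2)(3 5 9)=[8, 2, 0, 5, 4, 9, 6, 7, 1, 3]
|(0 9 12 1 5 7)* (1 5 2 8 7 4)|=9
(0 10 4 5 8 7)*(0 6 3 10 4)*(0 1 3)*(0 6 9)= (0 4 5 8 7 9)(1 3 10)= [4, 3, 2, 10, 5, 8, 6, 9, 7, 0, 1]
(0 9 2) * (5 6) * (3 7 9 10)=(0 10 3 7 9 2)(5 6)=[10, 1, 0, 7, 4, 6, 5, 9, 8, 2, 3]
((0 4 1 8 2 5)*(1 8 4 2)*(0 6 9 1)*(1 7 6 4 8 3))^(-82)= (0 5 3 8 2 4 1)(6 7 9)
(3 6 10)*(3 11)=[0, 1, 2, 6, 4, 5, 10, 7, 8, 9, 11, 3]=(3 6 10 11)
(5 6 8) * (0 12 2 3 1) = [12, 0, 3, 1, 4, 6, 8, 7, 5, 9, 10, 11, 2] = (0 12 2 3 1)(5 6 8)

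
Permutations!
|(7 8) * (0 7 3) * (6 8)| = |(0 7 6 8 3)| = 5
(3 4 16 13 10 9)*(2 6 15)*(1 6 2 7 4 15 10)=(1 6 10 9 3 15 7 4 16 13)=[0, 6, 2, 15, 16, 5, 10, 4, 8, 3, 9, 11, 12, 1, 14, 7, 13]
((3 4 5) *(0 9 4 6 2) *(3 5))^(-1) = (0 2 6 3 4 9)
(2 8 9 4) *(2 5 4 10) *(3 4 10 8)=(2 3 4 5 10)(8 9)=[0, 1, 3, 4, 5, 10, 6, 7, 9, 8, 2]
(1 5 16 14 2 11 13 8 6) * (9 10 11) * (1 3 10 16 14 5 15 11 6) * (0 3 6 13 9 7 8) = [3, 15, 7, 10, 4, 14, 6, 8, 1, 16, 13, 9, 12, 0, 2, 11, 5] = (0 3 10 13)(1 15 11 9 16 5 14 2 7 8)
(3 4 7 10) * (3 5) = (3 4 7 10 5) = [0, 1, 2, 4, 7, 3, 6, 10, 8, 9, 5]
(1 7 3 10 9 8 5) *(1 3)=[0, 7, 2, 10, 4, 3, 6, 1, 5, 8, 9]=(1 7)(3 10 9 8 5)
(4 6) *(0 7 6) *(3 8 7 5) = (0 5 3 8 7 6 4) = [5, 1, 2, 8, 0, 3, 4, 6, 7]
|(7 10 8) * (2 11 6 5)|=|(2 11 6 5)(7 10 8)|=12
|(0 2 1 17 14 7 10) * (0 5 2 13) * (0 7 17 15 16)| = 18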